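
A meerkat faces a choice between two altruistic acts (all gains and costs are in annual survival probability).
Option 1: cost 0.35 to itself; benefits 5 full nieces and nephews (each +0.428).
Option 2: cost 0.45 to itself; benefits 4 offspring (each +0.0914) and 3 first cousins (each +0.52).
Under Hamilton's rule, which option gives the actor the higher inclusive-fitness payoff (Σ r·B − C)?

Option 1: r to a full niece or nephew = 0.25.
Option 1: Σ r·B − C = (5·0.25·0.428) − 0.35 = 0.185.
Option 2: r to an offspring = 0.5.
Option 2: r to a first cousin = 0.125.
Option 2: Σ r·B − C = (4·0.5·0.0914 + 3·0.125·0.52) − 0.45 = -0.0722.
Option 1 has the higher net inclusive-fitness payoff.

Option 1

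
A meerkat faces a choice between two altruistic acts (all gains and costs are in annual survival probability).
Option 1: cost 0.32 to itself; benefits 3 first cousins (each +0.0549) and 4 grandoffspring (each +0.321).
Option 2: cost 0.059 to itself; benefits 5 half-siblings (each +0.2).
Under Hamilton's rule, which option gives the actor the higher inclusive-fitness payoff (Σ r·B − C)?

Option 2

Option 1: r to a first cousin = 0.125.
Option 1: r to a grandoffspring = 0.25.
Option 1: Σ r·B − C = (3·0.125·0.0549 + 4·0.25·0.321) − 0.32 = 0.0215875.
Option 2: r to a half-sibling = 0.25.
Option 2: Σ r·B − C = (5·0.25·0.2) − 0.059 = 0.191.
Option 2 has the higher net inclusive-fitness payoff.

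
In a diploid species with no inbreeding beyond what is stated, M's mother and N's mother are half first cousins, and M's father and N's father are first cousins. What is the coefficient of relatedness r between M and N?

Wright's path rule: contributions from independent ancestry routes add.
M and N are related in two ways: half second cousins through their mothers (r = 1/64) and second cousins through their fathers (r = 1/32).
r = 1/64 + 1/32 = 3/64 = 0.046875.

0.046875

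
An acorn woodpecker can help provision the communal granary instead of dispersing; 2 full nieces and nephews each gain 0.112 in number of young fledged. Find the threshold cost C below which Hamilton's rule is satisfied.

r to a full niece or nephew = 1/4 (full aunt/uncle↔niece/nephew: two paths of length 3 through the shared grandparent pair: r = 2·(1/2)^3 = 1/4).
Hamilton's rule: n·r·B > C, so the trait is favored while C < n·r·B = 2·0.25·0.112 = 0.056.

0.056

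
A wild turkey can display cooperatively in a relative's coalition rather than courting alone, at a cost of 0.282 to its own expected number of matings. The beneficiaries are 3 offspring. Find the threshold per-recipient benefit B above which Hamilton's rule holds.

0.188

r to an offspring = 1/2 (one parent–offspring link: r = (1/2)^1 = 1/2).
Hamilton's rule with n recipients of equal r: n·r·B > C, so B > C/(n·r) = 0.282/(3·0.5) = 0.188.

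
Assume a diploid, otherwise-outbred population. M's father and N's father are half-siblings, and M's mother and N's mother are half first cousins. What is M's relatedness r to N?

With two independent routes of shared ancestry, r is the sum of the two contributions.
M and N are related in two ways: half first cousins through their fathers (r = 1/16) and half second cousins through their mothers (r = 1/64).
r = 1/16 + 1/64 = 5/64 = 0.078125.

0.078125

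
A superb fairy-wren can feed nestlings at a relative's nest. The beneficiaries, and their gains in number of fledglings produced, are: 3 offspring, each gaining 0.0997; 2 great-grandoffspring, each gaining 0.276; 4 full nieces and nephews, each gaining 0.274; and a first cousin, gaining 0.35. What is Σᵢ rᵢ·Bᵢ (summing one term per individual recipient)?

r to an offspring = 0.5 (one parent–offspring link: r = (1/2)^1 = 1/2).
r to a great-grandoffspring = 1/8 (three parent–offspring links: r = (1/2)^3 = 1/8).
r to a full niece or nephew = 0.25 (full aunt/uncle↔niece/nephew: two paths of length 3 through the shared grandparent pair: r = 2·(1/2)^3 = 1/4).
r to a first cousin = 1/8 (first cousins share one grandparent pair — two paths of length 4: r = 2·(1/2)^4 = 1/8).
Summing one r·B term per recipient: 3·0.5·0.0997 + 2·0.125·0.276 + 4·0.25·0.274 + 1·0.125·0.35 = 0.5363.

0.5363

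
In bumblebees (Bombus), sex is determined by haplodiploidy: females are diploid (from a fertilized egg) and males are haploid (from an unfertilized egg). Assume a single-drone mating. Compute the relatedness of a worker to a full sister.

0.75

Haplodiploid full sisters inherit their father's entire haploid genome identically (contributing 1/2) and on average half of their mother's contribution (1/2 · 1/2 = 1/4); r = 1/2 + 1/4 = 3/4.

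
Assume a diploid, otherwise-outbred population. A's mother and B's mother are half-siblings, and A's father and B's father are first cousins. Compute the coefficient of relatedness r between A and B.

Independent pedigree routes through distinct common ancestors add.
A and B are related in two ways: half first cousins through their mothers (r = 1/16) and second cousins through their fathers (r = 1/32).
r = 1/16 + 1/32 = 3/32 = 0.09375.

0.09375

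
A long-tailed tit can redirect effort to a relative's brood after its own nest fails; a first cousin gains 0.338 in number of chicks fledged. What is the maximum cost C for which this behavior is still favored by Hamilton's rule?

0.04225

r to a first cousin = 1/8 (first cousins share one grandparent pair — two paths of length 4: r = 2·(1/2)^4 = 1/8).
Hamilton's rule: n·r·B > C, so the trait is favored while C < n·r·B = 1·0.125·0.338 = 0.04225.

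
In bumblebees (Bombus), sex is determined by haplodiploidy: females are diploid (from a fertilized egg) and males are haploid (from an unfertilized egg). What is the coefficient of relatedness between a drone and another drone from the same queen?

Haploid brothers each carry a random half of the queen's diploid genome, so on average they share half: r = 1/2.

0.5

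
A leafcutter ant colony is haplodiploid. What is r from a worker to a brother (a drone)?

Her haploid brother carries none of their father's genes and a random half of their mother's genome; that half matches the maternal half of her own genome with probability 1/2: r = 1/2 · 1/2 = 1/4.

0.25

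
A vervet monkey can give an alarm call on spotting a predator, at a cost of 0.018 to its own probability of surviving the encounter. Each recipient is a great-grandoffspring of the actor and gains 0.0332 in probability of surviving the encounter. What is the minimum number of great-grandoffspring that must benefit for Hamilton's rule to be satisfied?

r to a great-grandoffspring = 1/8 (three parent–offspring links: r = (1/2)^3 = 1/8).
Hamilton's rule: n·r·B > C  ⇒  n > C/(r·B) = 0.018/(0.125·0.0332) = 4.337.
The smallest integer exceeding 4.337 is 5.

5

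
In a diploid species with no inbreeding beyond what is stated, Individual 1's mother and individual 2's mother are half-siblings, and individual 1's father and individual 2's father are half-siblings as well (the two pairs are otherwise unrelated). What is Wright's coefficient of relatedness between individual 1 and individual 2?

Relatedness sums over independent paths through distinct common ancestors.
Individual 1 and individual 2 are related in two ways: half first cousins through their mothers (r = 1/16) and half first cousins through their fathers (r = 1/16).
r = 1/16 + 1/16 = 0.125.

0.125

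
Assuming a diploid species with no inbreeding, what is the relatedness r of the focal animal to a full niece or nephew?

0.25

Full aunt/uncle↔niece/nephew: two paths of length 3 through the shared grandparent pair: r = 2·(1/2)^3 = 1/4.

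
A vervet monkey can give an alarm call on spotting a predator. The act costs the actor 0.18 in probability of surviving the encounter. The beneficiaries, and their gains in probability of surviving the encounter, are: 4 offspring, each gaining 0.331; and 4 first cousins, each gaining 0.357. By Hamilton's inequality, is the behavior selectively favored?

Hamilton's rule: the trait is favored when the sum of r·B over every recipient exceeds the actor's cost C.
r to an offspring = 1/2 (one parent–offspring link: r = (1/2)^1 = 1/2).
r to a first cousin = 0.125 (first cousins share one grandparent pair — two paths of length 4: r = 2·(1/2)^4 = 1/8).
Summing one r·B term per recipient: 4·0.5·0.331 + 4·0.125·0.357 = 0.8405.
0.8405 > 0.18: the indirect benefit exceeds the cost.

Yes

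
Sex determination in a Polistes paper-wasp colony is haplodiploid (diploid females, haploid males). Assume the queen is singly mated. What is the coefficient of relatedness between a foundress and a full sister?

Haplodiploid full sisters inherit their father's entire haploid genome identically (contributing 1/2) and on average half of their mother's contribution (1/2 · 1/2 = 1/4); r = 1/2 + 1/4 = 3/4.

0.75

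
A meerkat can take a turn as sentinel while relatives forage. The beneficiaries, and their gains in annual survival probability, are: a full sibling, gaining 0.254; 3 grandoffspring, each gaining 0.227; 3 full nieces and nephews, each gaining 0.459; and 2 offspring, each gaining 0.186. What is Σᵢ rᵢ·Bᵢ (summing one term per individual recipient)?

0.8275

r to a full sibling = 0.5 (full sibs share both parents — two paths of length 2: r = 2·(1/2)^2 = 1/2).
r to a grandoffspring = 0.25 (two parent–offspring links: r = (1/2)^2 = 1/4).
r to a full niece or nephew = 0.25 (full aunt/uncle↔niece/nephew: two paths of length 3 through the shared grandparent pair: r = 2·(1/2)^3 = 1/4).
r to an offspring = 0.5 (one parent–offspring link: r = (1/2)^1 = 1/2).
Summing one r·B term per recipient: 1·0.5·0.254 + 3·0.25·0.227 + 3·0.25·0.459 + 2·0.5·0.186 = 0.8275.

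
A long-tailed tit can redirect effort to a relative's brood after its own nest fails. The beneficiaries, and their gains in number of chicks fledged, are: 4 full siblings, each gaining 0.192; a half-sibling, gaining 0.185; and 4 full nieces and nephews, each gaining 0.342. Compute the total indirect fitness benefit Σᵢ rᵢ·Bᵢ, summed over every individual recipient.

0.77225

r to a full sibling = 0.5 (full sibs share both parents — two paths of length 2: r = 2·(1/2)^2 = 1/2).
r to a half-sibling = 0.25 (half-sibs share one parent — one path of length 2: r = (1/2)^2 = 1/4).
r to a full niece or nephew = 0.25 (full aunt/uncle↔niece/nephew: two paths of length 3 through the shared grandparent pair: r = 2·(1/2)^3 = 1/4).
Summing one r·B term per recipient: 4·0.5·0.192 + 1·0.25·0.185 + 4·0.25·0.342 = 0.77225.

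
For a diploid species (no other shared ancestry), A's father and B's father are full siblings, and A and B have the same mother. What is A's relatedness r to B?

With two independent routes of shared ancestry, r is the sum of the two contributions.
A and B are related in two ways: first cousins through their fathers (r = 1/8) and half-sibs through their shared mother (r = 1/4).
r = 1/8 + 1/4 = 0.375.

0.375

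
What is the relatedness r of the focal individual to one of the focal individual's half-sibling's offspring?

0.125

Each parent–offspring link contributes a factor of 1/2, and independent paths through distinct common ancestors add.
Half-aunt/uncle↔niece/nephew: one path of length 3: r = (1/2)^3 = 1/8.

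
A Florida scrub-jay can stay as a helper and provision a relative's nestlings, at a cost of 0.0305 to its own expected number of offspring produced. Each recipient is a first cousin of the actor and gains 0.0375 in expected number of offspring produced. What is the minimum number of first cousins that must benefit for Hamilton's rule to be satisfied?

r to a first cousin = 1/8 (first cousins share one grandparent pair — two paths of length 4: r = 2·(1/2)^4 = 1/8).
Hamilton's rule: n·r·B > C  ⇒  n > C/(r·B) = 0.0305/(0.125·0.0375) = 6.507.
The smallest integer exceeding 6.507 is 7.

7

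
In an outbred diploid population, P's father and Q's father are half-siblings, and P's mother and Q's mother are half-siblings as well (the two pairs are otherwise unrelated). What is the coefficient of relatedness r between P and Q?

Relatedness sums over independent paths through distinct common ancestors.
P and Q are related in two ways: half first cousins through their fathers (r = 1/16) and half first cousins through their mothers (r = 1/16).
r = 1/16 + 1/16 = 1/8 = 0.125.

0.125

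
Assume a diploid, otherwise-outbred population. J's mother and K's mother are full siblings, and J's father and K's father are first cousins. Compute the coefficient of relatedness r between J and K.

Wright's path rule: contributions from independent ancestry routes add.
J and K are related in two ways: first cousins through their mothers (r = 1/8) and second cousins through their fathers (r = 1/32).
r = 1/8 + 1/32 = 5/32 = 0.15625.

0.15625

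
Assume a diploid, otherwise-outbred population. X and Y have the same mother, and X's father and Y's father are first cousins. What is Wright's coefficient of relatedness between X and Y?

With two independent routes of shared ancestry, r is the sum of the two contributions.
X and Y are related in two ways: half-sibs through their shared mother (r = 1/4) and second cousins through their fathers (r = 1/32).
r = 1/4 + 1/32 = 9/32 = 0.28125.

0.28125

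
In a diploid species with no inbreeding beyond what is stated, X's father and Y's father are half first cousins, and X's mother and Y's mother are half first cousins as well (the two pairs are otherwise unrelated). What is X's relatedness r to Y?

Relatedness sums over independent paths through distinct common ancestors.
X and Y are related in two ways: half second cousins through their fathers (r = 1/64) and half second cousins through their mothers (r = 1/64).
r = 1/64 + 1/64 = 0.03125.

0.03125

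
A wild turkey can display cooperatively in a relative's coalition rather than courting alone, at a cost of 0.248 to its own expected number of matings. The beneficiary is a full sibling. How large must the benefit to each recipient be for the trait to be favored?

r to a full sibling = 0.5 (full sibs share both parents — two paths of length 2: r = 2·(1/2)^2 = 1/2).
Hamilton's rule with n recipients of equal r: n·r·B > C, so B > C/(n·r) = 0.248/(1·0.5) = 0.496.

0.496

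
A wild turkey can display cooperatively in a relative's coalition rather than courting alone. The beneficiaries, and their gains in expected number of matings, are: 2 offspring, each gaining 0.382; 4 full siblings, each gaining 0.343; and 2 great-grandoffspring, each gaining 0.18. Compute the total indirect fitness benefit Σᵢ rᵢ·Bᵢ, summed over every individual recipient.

1.113

r to an offspring = 0.5 (one parent–offspring link: r = (1/2)^1 = 1/2).
r to a full sibling = 1/2 (full sibs share both parents — two paths of length 2: r = 2·(1/2)^2 = 1/2).
r to a great-grandoffspring = 0.125 (three parent–offspring links: r = (1/2)^3 = 1/8).
Summing one r·B term per recipient: 2·0.5·0.382 + 4·0.5·0.343 + 2·0.125·0.18 = 1.113.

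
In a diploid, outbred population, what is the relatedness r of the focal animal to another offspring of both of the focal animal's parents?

0.5

Each parent–offspring link contributes a factor of 1/2, and independent paths through distinct common ancestors add.
Full sibs share both parents — two paths of length 2: r = 2·(1/2)^2 = 1/2.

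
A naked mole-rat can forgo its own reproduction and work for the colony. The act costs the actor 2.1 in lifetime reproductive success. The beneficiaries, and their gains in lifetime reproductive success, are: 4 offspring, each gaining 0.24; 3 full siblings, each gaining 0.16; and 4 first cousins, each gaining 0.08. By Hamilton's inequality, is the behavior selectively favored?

Hamilton's rule: the trait is favored when the sum of r·B over every recipient exceeds the actor's cost C.
r to an offspring = 0.5 (one parent–offspring link: r = (1/2)^1 = 1/2).
r to a full sibling = 0.5 (full sibs share both parents — two paths of length 2: r = 2·(1/2)^2 = 1/2).
r to a first cousin = 1/8 (first cousins share one grandparent pair — two paths of length 4: r = 2·(1/2)^4 = 1/8).
Summing one r·B term per recipient: 4·0.5·0.24 + 3·0.5·0.16 + 4·0.125·0.08 = 0.76.
0.76 < 2.1: the indirect benefit is less than the cost.

No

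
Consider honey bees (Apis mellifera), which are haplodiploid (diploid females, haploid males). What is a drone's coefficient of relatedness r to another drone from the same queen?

Haploid brothers each carry a random half of the queen's diploid genome, so on average they share half: r = 1/2.

0.5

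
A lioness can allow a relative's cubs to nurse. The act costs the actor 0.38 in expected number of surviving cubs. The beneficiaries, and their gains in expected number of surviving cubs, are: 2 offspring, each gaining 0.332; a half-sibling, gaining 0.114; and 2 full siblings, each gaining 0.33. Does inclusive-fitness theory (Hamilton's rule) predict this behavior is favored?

Yes

Hamilton's rule: the trait is favored when the sum of r·B over every recipient exceeds the actor's cost C.
r to an offspring = 0.5 (one parent–offspring link: r = (1/2)^1 = 1/2).
r to a half-sibling = 1/4 (half-sibs share one parent — one path of length 2: r = (1/2)^2 = 1/4).
r to a full sibling = 0.5 (full sibs share both parents — two paths of length 2: r = 2·(1/2)^2 = 1/2).
Summing one r·B term per recipient: 2·0.5·0.332 + 1·0.25·0.114 + 2·0.5·0.33 = 0.6905.
0.6905 > 0.38: the indirect benefit exceeds the cost.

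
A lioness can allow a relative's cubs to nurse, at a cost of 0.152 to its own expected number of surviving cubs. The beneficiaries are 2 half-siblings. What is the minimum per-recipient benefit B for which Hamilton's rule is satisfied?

r to a half-sibling = 1/4 (half-sibs share one parent — one path of length 2: r = (1/2)^2 = 1/4).
Hamilton's rule with n recipients of equal r: n·r·B > C, so B > C/(n·r) = 0.152/(2·0.25) = 0.304.

0.304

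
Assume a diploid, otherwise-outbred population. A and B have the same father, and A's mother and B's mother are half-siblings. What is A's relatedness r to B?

Relatedness sums over independent paths through distinct common ancestors.
A and B are related in two ways: half-sibs through their shared father (r = 1/4) and half first cousins through their mothers (r = 1/16).
r = 1/4 + 1/16 = 0.3125.

0.3125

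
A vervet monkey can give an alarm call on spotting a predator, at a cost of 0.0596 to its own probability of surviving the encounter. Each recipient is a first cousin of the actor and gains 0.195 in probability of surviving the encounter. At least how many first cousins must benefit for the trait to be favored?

3

r to a first cousin = 1/8 (first cousins share one grandparent pair — two paths of length 4: r = 2·(1/2)^4 = 1/8).
Hamilton's rule: n·r·B > C  ⇒  n > C/(r·B) = 0.0596/(0.125·0.195) = 2.445.
The smallest integer exceeding 2.445 is 3.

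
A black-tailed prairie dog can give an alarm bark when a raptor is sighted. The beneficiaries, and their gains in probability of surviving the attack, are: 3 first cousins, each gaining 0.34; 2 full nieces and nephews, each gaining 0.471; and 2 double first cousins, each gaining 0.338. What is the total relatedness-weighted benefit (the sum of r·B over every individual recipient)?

r to a first cousin = 1/8 (first cousins share one grandparent pair — two paths of length 4: r = 2·(1/2)^4 = 1/8).
r to a full niece or nephew = 1/4 (full aunt/uncle↔niece/nephew: two paths of length 3 through the shared grandparent pair: r = 2·(1/2)^3 = 1/4).
r to a double first cousin = 0.25 (double first cousins share both grandparent pairs — four paths of length 4: r = 4·(1/2)^4 = 1/4).
Summing one r·B term per recipient: 3·0.125·0.34 + 2·0.25·0.471 + 2·0.25·0.338 = 0.532.

0.532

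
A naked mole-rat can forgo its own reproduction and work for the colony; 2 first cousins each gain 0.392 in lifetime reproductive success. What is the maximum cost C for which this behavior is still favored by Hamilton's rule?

r to a first cousin = 0.125 (first cousins share one grandparent pair — two paths of length 4: r = 2·(1/2)^4 = 1/8).
Hamilton's rule: n·r·B > C, so the trait is favored while C < n·r·B = 2·0.125·0.392 = 0.098.

0.098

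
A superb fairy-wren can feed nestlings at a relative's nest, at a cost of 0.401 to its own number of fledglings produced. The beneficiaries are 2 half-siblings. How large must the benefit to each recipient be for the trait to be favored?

0.802

r to a half-sibling = 1/4 (half-sibs share one parent — one path of length 2: r = (1/2)^2 = 1/4).
Hamilton's rule with n recipients of equal r: n·r·B > C, so B > C/(n·r) = 0.401/(2·0.25) = 0.802.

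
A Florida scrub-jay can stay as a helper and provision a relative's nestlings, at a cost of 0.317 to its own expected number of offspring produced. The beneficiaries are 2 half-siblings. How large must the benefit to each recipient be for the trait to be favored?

r to a half-sibling = 0.25 (half-sibs share one parent — one path of length 2: r = (1/2)^2 = 1/4).
Hamilton's rule with n recipients of equal r: n·r·B > C, so B > C/(n·r) = 0.317/(2·0.25) = 0.634.

0.634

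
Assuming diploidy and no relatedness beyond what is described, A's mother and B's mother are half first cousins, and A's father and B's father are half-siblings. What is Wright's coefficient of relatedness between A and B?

Independent pedigree routes through distinct common ancestors add.
A and B are related in two ways: half second cousins through their mothers (r = 1/64) and half first cousins through their fathers (r = 1/16).
r = 1/64 + 1/16 = 0.078125.

0.078125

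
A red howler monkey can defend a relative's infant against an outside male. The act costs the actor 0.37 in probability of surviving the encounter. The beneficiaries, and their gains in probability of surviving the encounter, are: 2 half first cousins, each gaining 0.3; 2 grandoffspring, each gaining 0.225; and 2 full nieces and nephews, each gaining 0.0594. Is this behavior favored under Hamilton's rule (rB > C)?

No

Hamilton's rule: the trait is favored when the sum of r·B over every recipient exceeds the actor's cost C.
r to a half first cousin = 0.0625 (half first cousins share one grandparent — one path of length 4: r = (1/2)^4 = 1/16).
r to a grandoffspring = 1/4 (two parent–offspring links: r = (1/2)^2 = 1/4).
r to a full niece or nephew = 1/4 (full aunt/uncle↔niece/nephew: two paths of length 3 through the shared grandparent pair: r = 2·(1/2)^3 = 1/4).
Summing one r·B term per recipient: 2·0.0625·0.3 + 2·0.25·0.225 + 2·0.25·0.0594 = 0.1797.
0.1797 < 0.37: the indirect benefit is less than the cost.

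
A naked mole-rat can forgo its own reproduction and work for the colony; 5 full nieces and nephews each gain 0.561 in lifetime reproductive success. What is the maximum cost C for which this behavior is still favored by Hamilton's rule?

0.70125

r to a full niece or nephew = 1/4 (full aunt/uncle↔niece/nephew: two paths of length 3 through the shared grandparent pair: r = 2·(1/2)^3 = 1/4).
Hamilton's rule: n·r·B > C, so the trait is favored while C < n·r·B = 5·0.25·0.561 = 0.70125.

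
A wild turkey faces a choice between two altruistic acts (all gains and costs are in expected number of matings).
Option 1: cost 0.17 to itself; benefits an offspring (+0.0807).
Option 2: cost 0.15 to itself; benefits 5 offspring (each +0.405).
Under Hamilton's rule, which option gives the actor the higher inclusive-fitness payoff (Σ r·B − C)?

Option 2

Option 1: r to an offspring = 0.5.
Option 1: Σ r·B − C = (1·0.5·0.0807) − 0.17 = -0.12965.
Option 2: r to an offspring = 0.5.
Option 2: Σ r·B − C = (5·0.5·0.405) − 0.15 = 0.8625.
Option 2 has the higher net inclusive-fitness payoff.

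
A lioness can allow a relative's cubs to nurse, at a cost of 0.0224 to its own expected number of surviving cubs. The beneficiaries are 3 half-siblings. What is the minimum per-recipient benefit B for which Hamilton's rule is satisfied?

0.0299

r to a half-sibling = 0.25 (half-sibs share one parent — one path of length 2: r = (1/2)^2 = 1/4).
Hamilton's rule with n recipients of equal r: n·r·B > C, so B > C/(n·r) = 0.0224/(3·0.25) = 0.0299.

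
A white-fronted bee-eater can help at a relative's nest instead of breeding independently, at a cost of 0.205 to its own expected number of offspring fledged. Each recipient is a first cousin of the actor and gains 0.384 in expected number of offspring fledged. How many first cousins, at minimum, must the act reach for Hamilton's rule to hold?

5

r to a first cousin = 0.125 (first cousins share one grandparent pair — two paths of length 4: r = 2·(1/2)^4 = 1/8).
Hamilton's rule: n·r·B > C  ⇒  n > C/(r·B) = 0.205/(0.125·0.384) = 4.271.
The smallest integer exceeding 4.271 is 5.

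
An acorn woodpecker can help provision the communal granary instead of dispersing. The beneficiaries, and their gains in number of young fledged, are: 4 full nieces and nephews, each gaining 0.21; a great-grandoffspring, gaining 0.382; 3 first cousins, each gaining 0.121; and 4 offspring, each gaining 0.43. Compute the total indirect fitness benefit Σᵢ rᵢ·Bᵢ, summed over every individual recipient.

1.163125

r to a full niece or nephew = 1/4 (full aunt/uncle↔niece/nephew: two paths of length 3 through the shared grandparent pair: r = 2·(1/2)^3 = 1/4).
r to a great-grandoffspring = 0.125 (three parent–offspring links: r = (1/2)^3 = 1/8).
r to a first cousin = 1/8 (first cousins share one grandparent pair — two paths of length 4: r = 2·(1/2)^4 = 1/8).
r to an offspring = 0.5 (one parent–offspring link: r = (1/2)^1 = 1/2).
Summing one r·B term per recipient: 4·0.25·0.21 + 1·0.125·0.382 + 3·0.125·0.121 + 4·0.5·0.43 = 1.163125.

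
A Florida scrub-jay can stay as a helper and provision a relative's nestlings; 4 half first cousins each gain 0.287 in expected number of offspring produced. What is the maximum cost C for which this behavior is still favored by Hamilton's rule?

r to a half first cousin = 1/16 (half first cousins share one grandparent — one path of length 4: r = (1/2)^4 = 1/16).
Hamilton's rule: n·r·B > C, so the trait is favored while C < n·r·B = 4·0.0625·0.287 = 0.07175.

0.07175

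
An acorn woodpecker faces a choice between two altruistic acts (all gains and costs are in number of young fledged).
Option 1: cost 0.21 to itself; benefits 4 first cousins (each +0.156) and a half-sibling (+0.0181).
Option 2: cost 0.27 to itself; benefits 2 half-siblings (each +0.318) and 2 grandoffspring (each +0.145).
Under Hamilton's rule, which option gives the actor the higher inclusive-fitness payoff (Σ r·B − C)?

Option 1: r to a first cousin = 0.125.
Option 1: r to a half-sibling = 0.25.
Option 1: Σ r·B − C = (4·0.125·0.156 + 1·0.25·0.0181) − 0.21 = -0.127475.
Option 2: r to a half-sibling = 0.25.
Option 2: r to a grandoffspring = 0.25.
Option 2: Σ r·B − C = (2·0.25·0.318 + 2·0.25·0.145) − 0.27 = -0.0385.
Option 2 has the higher net inclusive-fitness payoff.

Option 2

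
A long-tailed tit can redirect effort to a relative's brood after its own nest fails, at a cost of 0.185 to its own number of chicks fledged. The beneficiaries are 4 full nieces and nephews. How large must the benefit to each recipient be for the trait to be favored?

0.185

r to a full niece or nephew = 0.25 (full aunt/uncle↔niece/nephew: two paths of length 3 through the shared grandparent pair: r = 2·(1/2)^3 = 1/4).
Hamilton's rule with n recipients of equal r: n·r·B > C, so B > C/(n·r) = 0.185/(4·0.25) = 0.185.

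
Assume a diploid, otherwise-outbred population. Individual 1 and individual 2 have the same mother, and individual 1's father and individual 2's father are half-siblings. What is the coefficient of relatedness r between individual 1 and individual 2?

With two independent routes of shared ancestry, r is the sum of the two contributions.
Individual 1 and individual 2 are related in two ways: half-sibs through their shared mother (r = 1/4) and half first cousins through their fathers (r = 1/16).
r = 1/4 + 1/16 = 5/16 = 0.3125.

0.3125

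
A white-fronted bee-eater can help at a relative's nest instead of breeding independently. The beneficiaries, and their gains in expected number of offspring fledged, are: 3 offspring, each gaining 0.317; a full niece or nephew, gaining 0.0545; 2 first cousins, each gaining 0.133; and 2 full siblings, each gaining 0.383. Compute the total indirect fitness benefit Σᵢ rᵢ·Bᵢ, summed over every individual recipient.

0.905375

r to an offspring = 1/2 (one parent–offspring link: r = (1/2)^1 = 1/2).
r to a full niece or nephew = 0.25 (full aunt/uncle↔niece/nephew: two paths of length 3 through the shared grandparent pair: r = 2·(1/2)^3 = 1/4).
r to a first cousin = 0.125 (first cousins share one grandparent pair — two paths of length 4: r = 2·(1/2)^4 = 1/8).
r to a full sibling = 0.5 (full sibs share both parents — two paths of length 2: r = 2·(1/2)^2 = 1/2).
Summing one r·B term per recipient: 3·0.5·0.317 + 1·0.25·0.0545 + 2·0.125·0.133 + 2·0.5·0.383 = 0.905375.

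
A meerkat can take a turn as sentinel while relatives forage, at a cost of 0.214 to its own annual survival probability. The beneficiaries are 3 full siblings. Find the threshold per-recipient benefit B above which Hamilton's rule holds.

r to a full sibling = 0.5 (full sibs share both parents — two paths of length 2: r = 2·(1/2)^2 = 1/2).
Hamilton's rule with n recipients of equal r: n·r·B > C, so B > C/(n·r) = 0.214/(3·0.5) = 0.1427.

0.1427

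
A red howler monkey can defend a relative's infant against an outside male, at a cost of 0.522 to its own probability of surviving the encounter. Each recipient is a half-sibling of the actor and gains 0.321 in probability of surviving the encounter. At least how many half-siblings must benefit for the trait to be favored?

7

r to a half-sibling = 0.25 (half-sibs share one parent — one path of length 2: r = (1/2)^2 = 1/4).
Hamilton's rule: n·r·B > C  ⇒  n > C/(r·B) = 0.522/(0.25·0.321) = 6.505.
The smallest integer exceeding 6.505 is 7.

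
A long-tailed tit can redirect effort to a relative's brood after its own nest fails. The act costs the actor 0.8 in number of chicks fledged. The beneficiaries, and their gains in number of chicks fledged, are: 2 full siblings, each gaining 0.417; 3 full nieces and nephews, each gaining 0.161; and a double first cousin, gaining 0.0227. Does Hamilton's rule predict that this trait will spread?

No

Hamilton's rule: the trait is favored when the sum of r·B over every recipient exceeds the actor's cost C.
r to a full sibling = 1/2 (full sibs share both parents — two paths of length 2: r = 2·(1/2)^2 = 1/2).
r to a full niece or nephew = 0.25 (full aunt/uncle↔niece/nephew: two paths of length 3 through the shared grandparent pair: r = 2·(1/2)^3 = 1/4).
r to a double first cousin = 0.25 (double first cousins share both grandparent pairs — four paths of length 4: r = 4·(1/2)^4 = 1/4).
Summing one r·B term per recipient: 2·0.5·0.417 + 3·0.25·0.161 + 1·0.25·0.0227 = 0.543425.
0.543425 < 0.8: the indirect benefit is less than the cost.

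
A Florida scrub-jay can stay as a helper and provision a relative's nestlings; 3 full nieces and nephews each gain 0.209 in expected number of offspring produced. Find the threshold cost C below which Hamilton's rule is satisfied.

r to a full niece or nephew = 1/4 (full aunt/uncle↔niece/nephew: two paths of length 3 through the shared grandparent pair: r = 2·(1/2)^3 = 1/4).
Hamilton's rule: n·r·B > C, so the trait is favored while C < n·r·B = 3·0.25·0.209 = 0.15675.

0.15675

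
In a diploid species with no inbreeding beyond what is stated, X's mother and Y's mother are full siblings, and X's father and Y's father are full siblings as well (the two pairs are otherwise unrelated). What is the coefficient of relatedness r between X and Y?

Independent pedigree routes through distinct common ancestors add.
X and Y are related in two ways: first cousins through their mothers (r = 1/8) and first cousins through their fathers (r = 1/8) — i.e. double first cousins.
r = 1/8 + 1/8 = 0.25.

0.25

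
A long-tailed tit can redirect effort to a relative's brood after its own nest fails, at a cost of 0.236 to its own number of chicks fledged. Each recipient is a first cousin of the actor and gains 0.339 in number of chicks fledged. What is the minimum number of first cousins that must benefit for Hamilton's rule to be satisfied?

6

r to a first cousin = 0.125 (first cousins share one grandparent pair — two paths of length 4: r = 2·(1/2)^4 = 1/8).
Hamilton's rule: n·r·B > C  ⇒  n > C/(r·B) = 0.236/(0.125·0.339) = 5.569.
The smallest integer exceeding 5.569 is 6.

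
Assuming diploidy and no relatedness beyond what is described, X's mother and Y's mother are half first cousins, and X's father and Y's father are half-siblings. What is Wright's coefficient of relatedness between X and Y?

With two independent routes of shared ancestry, r is the sum of the two contributions.
X and Y are related in two ways: half second cousins through their mothers (r = 1/64) and half first cousins through their fathers (r = 1/16).
r = 1/64 + 1/16 = 5/64 = 0.078125.

0.078125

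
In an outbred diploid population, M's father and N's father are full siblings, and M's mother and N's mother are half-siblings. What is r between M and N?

With two independent routes of shared ancestry, r is the sum of the two contributions.
M and N are related in two ways: first cousins through their fathers (r = 1/8) and half first cousins through their mothers (r = 1/16).
r = 1/8 + 1/16 = 3/16 = 0.1875.

0.1875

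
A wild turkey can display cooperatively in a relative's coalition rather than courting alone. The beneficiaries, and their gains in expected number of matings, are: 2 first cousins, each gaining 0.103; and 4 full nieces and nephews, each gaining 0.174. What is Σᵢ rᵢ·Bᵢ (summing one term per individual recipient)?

0.19975

r to a first cousin = 0.125 (first cousins share one grandparent pair — two paths of length 4: r = 2·(1/2)^4 = 1/8).
r to a full niece or nephew = 0.25 (full aunt/uncle↔niece/nephew: two paths of length 3 through the shared grandparent pair: r = 2·(1/2)^3 = 1/4).
Summing one r·B term per recipient: 2·0.125·0.103 + 4·0.25·0.174 = 0.19975.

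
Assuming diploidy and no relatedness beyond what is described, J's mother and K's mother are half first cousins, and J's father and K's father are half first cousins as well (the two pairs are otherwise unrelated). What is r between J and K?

Relatedness sums over independent paths through distinct common ancestors.
J and K are related in two ways: half second cousins through their mothers (r = 1/64) and half second cousins through their fathers (r = 1/64).
r = 1/64 + 1/64 = 1/32 = 0.03125.

0.03125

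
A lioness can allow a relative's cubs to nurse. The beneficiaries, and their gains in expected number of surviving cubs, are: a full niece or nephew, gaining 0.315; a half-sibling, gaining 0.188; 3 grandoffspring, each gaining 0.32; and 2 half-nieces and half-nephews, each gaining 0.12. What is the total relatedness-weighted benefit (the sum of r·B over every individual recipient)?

r to a full niece or nephew = 1/4 (full aunt/uncle↔niece/nephew: two paths of length 3 through the shared grandparent pair: r = 2·(1/2)^3 = 1/4).
r to a half-sibling = 1/4 (half-sibs share one parent — one path of length 2: r = (1/2)^2 = 1/4).
r to a grandoffspring = 0.25 (two parent–offspring links: r = (1/2)^2 = 1/4).
r to a half-niece or half-nephew = 1/8 (half-aunt/uncle↔niece/nephew: one path of length 3: r = (1/2)^3 = 1/8).
Summing one r·B term per recipient: 1·0.25·0.315 + 1·0.25·0.188 + 3·0.25·0.32 + 2·0.125·0.12 = 0.39575.

0.39575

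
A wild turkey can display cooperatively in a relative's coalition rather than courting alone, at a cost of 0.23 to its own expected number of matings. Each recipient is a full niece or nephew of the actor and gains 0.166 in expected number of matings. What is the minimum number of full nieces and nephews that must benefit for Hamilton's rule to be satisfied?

r to a full niece or nephew = 0.25 (full aunt/uncle↔niece/nephew: two paths of length 3 through the shared grandparent pair: r = 2·(1/2)^3 = 1/4).
Hamilton's rule: n·r·B > C  ⇒  n > C/(r·B) = 0.23/(0.25·0.166) = 5.542.
The smallest integer exceeding 5.542 is 6.

6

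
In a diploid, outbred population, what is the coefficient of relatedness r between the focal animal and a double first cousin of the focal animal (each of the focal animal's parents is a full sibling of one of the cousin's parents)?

Each parent–offspring link contributes a factor of 1/2, and independent paths through distinct common ancestors add.
Double first cousins share both grandparent pairs — four paths of length 4: r = 4·(1/2)^4 = 1/4.

0.25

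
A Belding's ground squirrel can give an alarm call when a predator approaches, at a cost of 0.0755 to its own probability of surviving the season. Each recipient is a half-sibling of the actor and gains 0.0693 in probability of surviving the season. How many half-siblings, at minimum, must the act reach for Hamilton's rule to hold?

r to a half-sibling = 1/4 (half-sibs share one parent — one path of length 2: r = (1/2)^2 = 1/4).
Hamilton's rule: n·r·B > C  ⇒  n > C/(r·B) = 0.0755/(0.25·0.0693) = 4.358.
The smallest integer exceeding 4.358 is 5.

5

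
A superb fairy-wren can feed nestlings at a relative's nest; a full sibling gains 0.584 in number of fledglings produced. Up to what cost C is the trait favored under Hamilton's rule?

r to a full sibling = 0.5 (full sibs share both parents — two paths of length 2: r = 2·(1/2)^2 = 1/2).
Hamilton's rule: n·r·B > C, so the trait is favored while C < n·r·B = 1·0.5·0.584 = 0.292.

0.292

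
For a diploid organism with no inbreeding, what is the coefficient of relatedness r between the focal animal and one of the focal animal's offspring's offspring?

Each parent–offspring link contributes a factor of 1/2, and independent paths through distinct common ancestors add.
Two parent–offspring links: r = (1/2)^2 = 1/4.

0.25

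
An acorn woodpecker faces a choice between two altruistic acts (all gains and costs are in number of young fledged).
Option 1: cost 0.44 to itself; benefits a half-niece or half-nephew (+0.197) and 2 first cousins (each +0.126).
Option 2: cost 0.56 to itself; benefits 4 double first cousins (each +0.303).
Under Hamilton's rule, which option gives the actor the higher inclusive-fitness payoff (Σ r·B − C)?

Option 1: r to a half-niece or half-nephew = 0.125.
Option 1: r to a first cousin = 0.125.
Option 1: Σ r·B − C = (1·0.125·0.197 + 2·0.125·0.126) − 0.44 = -0.383875.
Option 2: r to a double first cousin = 0.25.
Option 2: Σ r·B − C = (4·0.25·0.303) − 0.56 = -0.257.
Option 2 has the higher net inclusive-fitness payoff.

Option 2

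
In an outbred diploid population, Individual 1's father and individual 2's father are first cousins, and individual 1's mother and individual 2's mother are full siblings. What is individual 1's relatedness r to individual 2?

Wright's path rule: contributions from independent ancestry routes add.
Individual 1 and individual 2 are related in two ways: second cousins through their fathers (r = 1/32) and first cousins through their mothers (r = 1/8).
r = 1/32 + 1/8 = 5/32 = 0.15625.

0.15625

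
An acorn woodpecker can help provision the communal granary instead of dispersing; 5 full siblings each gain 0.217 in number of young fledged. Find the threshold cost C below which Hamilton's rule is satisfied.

0.5425

r to a full sibling = 1/2 (full sibs share both parents — two paths of length 2: r = 2·(1/2)^2 = 1/2).
Hamilton's rule: n·r·B > C, so the trait is favored while C < n·r·B = 5·0.5·0.217 = 0.5425.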